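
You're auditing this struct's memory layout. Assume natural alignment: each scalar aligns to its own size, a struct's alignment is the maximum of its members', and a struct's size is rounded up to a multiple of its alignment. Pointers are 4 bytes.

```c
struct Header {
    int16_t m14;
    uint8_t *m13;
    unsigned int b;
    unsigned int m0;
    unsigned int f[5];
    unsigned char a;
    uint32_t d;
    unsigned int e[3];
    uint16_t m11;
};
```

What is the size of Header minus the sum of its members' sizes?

7

m14 at 0 (size 2, align 2) → ends 2
pad 2 to align 4 for m13
m13 at 4 (size 4, align 4) → ends 8
b at 8 (size 4, align 4) → ends 12
m0 at 12 (size 4, align 4) → ends 16
f at 16 (size 20, align 4) → ends 36
a at 36 (size 1, align 1) → ends 37
pad 3 to align 4 for d
d at 40 (size 4, align 4) → ends 44
e at 44 (size 12, align 4) → ends 56
m11 at 56 (size 2, align 2) → ends 58
tail pad 2 to reach multiple of 4
total 60 bytes, alignment 4
data bytes 53, size 60 → padding 7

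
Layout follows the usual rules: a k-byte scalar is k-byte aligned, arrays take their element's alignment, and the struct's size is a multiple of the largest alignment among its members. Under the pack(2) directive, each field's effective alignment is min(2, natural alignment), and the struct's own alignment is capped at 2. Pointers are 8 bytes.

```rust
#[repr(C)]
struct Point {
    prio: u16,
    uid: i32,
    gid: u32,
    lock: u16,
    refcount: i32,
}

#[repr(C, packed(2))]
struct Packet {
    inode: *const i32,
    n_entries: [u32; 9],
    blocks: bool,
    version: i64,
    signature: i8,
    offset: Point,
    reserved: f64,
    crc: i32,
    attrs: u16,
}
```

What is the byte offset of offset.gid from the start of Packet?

64

Point: prio at 0 (size 2, align 2) → ends 2; pad 2 to align 4 for uid; uid at 4 (size 4, align 4) → ends 8; gid at 8 (size 4, align 4) → ends 12; lock at 12 (size 2, align 2) → ends 14; pad 2 to align 4 for refcount; refcount at 16 (size 4, align 4) → ends 20; total 20 bytes, alignment 4
inode at 0 (size 8, align 2) → ends 8
n_entries at 8 (size 36, align 2) → ends 44
blocks at 44 (size 1, align 1) → ends 45
pad 1 to align 2 for version
version at 46 (size 8, align 2) → ends 54
signature at 54 (size 1, align 1) → ends 55
pad 1 to align 2 for offset
offset at 56 (size 20, align 2) → ends 76
within Point: gid at 8
56 + 8 = 64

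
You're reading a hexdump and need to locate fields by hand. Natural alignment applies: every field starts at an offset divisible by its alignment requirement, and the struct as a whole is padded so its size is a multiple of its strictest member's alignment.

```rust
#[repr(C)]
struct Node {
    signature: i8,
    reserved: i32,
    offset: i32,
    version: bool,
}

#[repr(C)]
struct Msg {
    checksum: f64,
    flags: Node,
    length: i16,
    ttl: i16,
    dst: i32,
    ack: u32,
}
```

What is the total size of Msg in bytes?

Node: @0: signature [1B, align 1] → 1; +3 pad (align 4); @4: reserved [4B, align 4] → 8; @8: offset [4B, align 4] → 12; @12: version [1B, align 1] → 13; +3 tail pad (align 4); size 16, align 4
@0: checksum [8B, align 8] → 8
@8: flags [16B, align 4] → 24
@24: length [2B, align 2] → 26
@26: ttl [2B, align 2] → 28
@28: dst [4B, align 4] → 32
@32: ack [4B, align 4] → 36
+4 tail pad (align 8)
size 40, align 8

40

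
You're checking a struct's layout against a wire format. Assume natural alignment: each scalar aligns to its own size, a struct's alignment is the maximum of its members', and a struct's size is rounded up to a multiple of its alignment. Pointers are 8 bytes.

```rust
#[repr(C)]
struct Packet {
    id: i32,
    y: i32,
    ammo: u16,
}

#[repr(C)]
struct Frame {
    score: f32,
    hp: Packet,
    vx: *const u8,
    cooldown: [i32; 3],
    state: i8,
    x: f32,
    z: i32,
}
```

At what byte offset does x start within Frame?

40

Packet: id at 0 (size 4, align 4) → ends 4; y at 4 (size 4, align 4) → ends 8; ammo at 8 (size 2, align 2) → ends 10; tail pad 2 to reach multiple of 4; total 12 bytes, alignment 4
score at 0 (size 4, align 4) → ends 4
hp at 4 (size 12, align 4) → ends 16
vx at 16 (size 8, align 8) → ends 24
cooldown at 24 (size 12, align 4) → ends 36
state at 36 (size 1, align 1) → ends 37
pad 3 to align 4 for x
x at 40 (size 4, align 4) → ends 44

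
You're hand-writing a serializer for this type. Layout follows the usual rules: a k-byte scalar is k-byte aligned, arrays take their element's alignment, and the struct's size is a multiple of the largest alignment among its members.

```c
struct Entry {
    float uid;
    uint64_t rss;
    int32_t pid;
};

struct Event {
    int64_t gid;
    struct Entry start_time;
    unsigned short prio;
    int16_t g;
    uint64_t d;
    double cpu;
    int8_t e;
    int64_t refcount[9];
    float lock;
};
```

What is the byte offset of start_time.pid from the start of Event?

24

Entry: uid at 0 (size 4, align 4) → ends 4; pad 4 to align 8 for rss; rss at 8 (size 8, align 8) → ends 16; pid at 16 (size 4, align 4) → ends 20; tail pad 4 to reach multiple of 8; total 24 bytes, alignment 8
gid at 0 (size 8, align 8) → ends 8
start_time at 8 (size 24, align 8) → ends 32
within Entry: pid at 16
8 + 16 = 24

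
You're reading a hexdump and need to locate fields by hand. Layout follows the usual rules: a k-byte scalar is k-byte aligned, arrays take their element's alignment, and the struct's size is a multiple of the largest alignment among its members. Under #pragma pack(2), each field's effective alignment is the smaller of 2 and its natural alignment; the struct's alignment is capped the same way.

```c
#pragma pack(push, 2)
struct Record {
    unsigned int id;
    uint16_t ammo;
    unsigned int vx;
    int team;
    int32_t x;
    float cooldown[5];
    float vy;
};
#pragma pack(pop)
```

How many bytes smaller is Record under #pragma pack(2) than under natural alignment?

2

natural layout:
  @0: id [4B, align 4] → 4
  @4: ammo [2B, align 2] → 6
  +2 pad (align 4)
  @8: vx [4B, align 4] → 12
  @12: team [4B, align 4] → 16
  @16: x [4B, align 4] → 20
  @20: cooldown [20B, align 4] → 40
  @40: vy [4B, align 4] → 44
  size 44, align 4
packed(2) layout:
  @0: id [4B, align 2] → 4
  @4: ammo [2B, align 2] → 6
  @6: vx [4B, align 2] → 10
  @10: team [4B, align 2] → 14
  @14: x [4B, align 2] → 18
  @18: cooldown [20B, align 2] → 38
  @38: vy [4B, align 2] → 42
  size 42, align 2
44 − 42 = 2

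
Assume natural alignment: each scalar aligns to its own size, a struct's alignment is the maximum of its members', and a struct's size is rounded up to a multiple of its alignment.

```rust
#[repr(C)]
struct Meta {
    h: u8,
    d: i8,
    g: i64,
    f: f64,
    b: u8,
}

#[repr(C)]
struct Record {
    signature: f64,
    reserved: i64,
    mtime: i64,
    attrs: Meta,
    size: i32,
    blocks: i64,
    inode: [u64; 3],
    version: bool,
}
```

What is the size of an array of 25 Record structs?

Meta: h at 0 (size 1, align 1) → ends 1; d at 1 (size 1, align 1) → ends 2; pad 6 to align 8 for g; g at 8 (size 8, align 8) → ends 16; f at 16 (size 8, align 8) → ends 24; b at 24 (size 1, align 1) → ends 25; tail pad 7 to reach multiple of 8; total 32 bytes, alignment 8
signature at 0 (size 8, align 8) → ends 8
reserved at 8 (size 8, align 8) → ends 16
mtime at 16 (size 8, align 8) → ends 24
attrs at 24 (size 32, align 8) → ends 56
size at 56 (size 4, align 4) → ends 60
pad 4 to align 8 for blocks
blocks at 64 (size 8, align 8) → ends 72
inode at 72 (size 24, align 8) → ends 96
version at 96 (size 1, align 1) → ends 97
tail pad 7 to reach multiple of 8
total 104 bytes, alignment 8
array of 25: 25 × 104 = 2600

2600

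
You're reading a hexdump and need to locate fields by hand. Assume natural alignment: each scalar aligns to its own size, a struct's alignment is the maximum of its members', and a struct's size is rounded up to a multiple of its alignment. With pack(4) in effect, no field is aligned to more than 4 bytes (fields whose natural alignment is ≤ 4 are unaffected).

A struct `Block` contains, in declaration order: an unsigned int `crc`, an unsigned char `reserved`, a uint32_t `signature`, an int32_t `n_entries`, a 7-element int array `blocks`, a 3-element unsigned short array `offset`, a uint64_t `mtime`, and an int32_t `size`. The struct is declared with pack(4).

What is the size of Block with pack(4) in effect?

64

@0: crc [4B, align 4] → 4
@4: reserved [1B, align 1] → 5
+3 pad (align 4)
@8: signature [4B, align 4] → 12
@12: n_entries [4B, align 4] → 16
@16: blocks [28B, align 4] → 44
@44: offset [6B, align 2] → 50
+2 pad (align 4)
@52: mtime [8B, align 4] → 60
@60: size [4B, align 4] → 64
size 64, align 4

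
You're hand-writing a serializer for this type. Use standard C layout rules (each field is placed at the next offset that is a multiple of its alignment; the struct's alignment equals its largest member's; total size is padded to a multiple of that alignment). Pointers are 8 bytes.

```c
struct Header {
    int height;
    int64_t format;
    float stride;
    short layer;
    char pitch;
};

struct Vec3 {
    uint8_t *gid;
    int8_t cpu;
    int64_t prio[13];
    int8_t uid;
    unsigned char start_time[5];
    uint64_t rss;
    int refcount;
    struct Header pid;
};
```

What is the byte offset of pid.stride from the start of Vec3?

160

Header: 0..4  height  (4B, 4-aligned); 4..8  -- padding (4B); 8..16  format  (8B, 8-aligned); 16..20  stride  (4B, 4-aligned); 20..22  layer  (2B, 2-aligned); 22..23  pitch  (1B, 1-aligned); 23..24  -- tail padding (1B); sizeof = 24, alignof = 8
0..8  gid  (8B, 8-aligned)
8..9  cpu  (1B, 1-aligned)
9..16  -- padding (7B)
16..120  prio  (104B, 8-aligned)
120..121  uid  (1B, 1-aligned)
121..126  start_time  (5B, 1-aligned)
126..128  -- padding (2B)
128..136  rss  (8B, 8-aligned)
136..140  refcount  (4B, 4-aligned)
140..144  -- padding (4B)
144..168  pid  (24B, 8-aligned)
within Header: stride at 16
144 + 16 = 160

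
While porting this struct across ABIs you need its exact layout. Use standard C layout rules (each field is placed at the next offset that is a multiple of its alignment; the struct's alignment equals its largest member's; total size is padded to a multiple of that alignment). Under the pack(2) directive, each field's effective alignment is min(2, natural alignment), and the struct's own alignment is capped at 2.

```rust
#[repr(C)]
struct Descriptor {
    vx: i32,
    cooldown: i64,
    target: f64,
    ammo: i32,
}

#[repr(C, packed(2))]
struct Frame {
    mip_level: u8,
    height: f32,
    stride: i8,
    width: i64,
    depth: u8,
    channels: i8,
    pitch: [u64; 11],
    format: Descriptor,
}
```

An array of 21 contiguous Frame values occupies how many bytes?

2898

Descriptor: vx at 0 (size 4, align 4) → ends 4; pad 4 to align 8 for cooldown; cooldown at 8 (size 8, align 8) → ends 16; target at 16 (size 8, align 8) → ends 24; ammo at 24 (size 4, align 4) → ends 28; tail pad 4 to reach multiple of 8; total 32 bytes, alignment 8
mip_level at 0 (size 1, align 1) → ends 1
pad 1 to align 2 for height
height at 2 (size 4, align 2) → ends 6
stride at 6 (size 1, align 1) → ends 7
pad 1 to align 2 for width
width at 8 (size 8, align 2) → ends 16
depth at 16 (size 1, align 1) → ends 17
channels at 17 (size 1, align 1) → ends 18
pitch at 18 (size 88, align 2) → ends 106
format at 106 (size 32, align 2) → ends 138
total 138 bytes, alignment 2
array of 21: 21 × 138 = 2898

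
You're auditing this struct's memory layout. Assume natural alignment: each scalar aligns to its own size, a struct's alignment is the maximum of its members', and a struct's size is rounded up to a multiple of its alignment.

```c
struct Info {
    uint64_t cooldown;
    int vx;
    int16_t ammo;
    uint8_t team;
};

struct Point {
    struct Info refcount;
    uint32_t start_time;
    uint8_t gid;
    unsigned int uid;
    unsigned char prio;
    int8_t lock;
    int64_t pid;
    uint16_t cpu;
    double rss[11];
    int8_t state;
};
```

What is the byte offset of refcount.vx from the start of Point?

8

Info: cooldown at 0 (size 8, align 8) → ends 8; vx at 8 (size 4, align 4) → ends 12; ammo at 12 (size 2, align 2) → ends 14; team at 14 (size 1, align 1) → ends 15; tail pad 1 to reach multiple of 8; total 16 bytes, alignment 8
refcount at 0 (size 16, align 8) → ends 16
within Info: vx at 8
0 + 8 = 8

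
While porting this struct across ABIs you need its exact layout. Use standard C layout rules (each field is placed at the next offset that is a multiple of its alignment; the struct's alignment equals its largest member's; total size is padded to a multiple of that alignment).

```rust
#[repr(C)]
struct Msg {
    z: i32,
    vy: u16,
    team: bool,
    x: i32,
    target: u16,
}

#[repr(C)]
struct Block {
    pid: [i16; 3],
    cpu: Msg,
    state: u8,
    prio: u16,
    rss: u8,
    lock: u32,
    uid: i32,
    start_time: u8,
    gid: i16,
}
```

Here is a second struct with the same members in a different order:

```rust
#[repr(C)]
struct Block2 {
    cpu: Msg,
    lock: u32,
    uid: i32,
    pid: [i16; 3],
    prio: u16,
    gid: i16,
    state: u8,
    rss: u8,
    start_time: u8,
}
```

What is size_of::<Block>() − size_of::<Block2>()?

Msg: z at 0 (size 4, align 4) → ends 4; vy at 4 (size 2, align 2) → ends 6; team at 6 (size 1, align 1) → ends 7; pad 1 to align 4 for x; x at 8 (size 4, align 4) → ends 12; target at 12 (size 2, align 2) → ends 14; tail pad 2 to reach multiple of 4; total 16 bytes, alignment 4
pid at 0 (size 6, align 2) → ends 6
pad 2 to align 4 for cpu
cpu at 8 (size 16, align 4) → ends 24
state at 24 (size 1, align 1) → ends 25
pad 1 to align 2 for prio
prio at 26 (size 2, align 2) → ends 28
rss at 28 (size 1, align 1) → ends 29
pad 3 to align 4 for lock
lock at 32 (size 4, align 4) → ends 36
uid at 36 (size 4, align 4) → ends 40
start_time at 40 (size 1, align 1) → ends 41
pad 1 to align 2 for gid
gid at 42 (size 2, align 2) → ends 44
total 44 bytes, alignment 4
— Block2 —
cpu at 0 (size 16, align 4) → ends 16
lock at 16 (size 4, align 4) → ends 20
uid at 20 (size 4, align 4) → ends 24
pid at 24 (size 6, align 2) → ends 30
prio at 30 (size 2, align 2) → ends 32
gid at 32 (size 2, align 2) → ends 34
state at 34 (size 1, align 1) → ends 35
rss at 35 (size 1, align 1) → ends 36
start_time at 36 (size 1, align 1) → ends 37
tail pad 3 to reach multiple of 4
total 40 bytes, alignment 4
44 − 40 = 4

4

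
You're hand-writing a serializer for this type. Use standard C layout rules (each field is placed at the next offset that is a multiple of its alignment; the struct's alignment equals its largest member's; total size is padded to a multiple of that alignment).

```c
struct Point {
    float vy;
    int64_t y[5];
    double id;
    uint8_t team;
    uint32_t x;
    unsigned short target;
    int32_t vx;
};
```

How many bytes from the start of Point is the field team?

56

@0: vy [4B, align 4] → 4
+4 pad (align 8)
@8: y [40B, align 8] → 48
@48: id [8B, align 8] → 56
@56: team [1B, align 1] → 57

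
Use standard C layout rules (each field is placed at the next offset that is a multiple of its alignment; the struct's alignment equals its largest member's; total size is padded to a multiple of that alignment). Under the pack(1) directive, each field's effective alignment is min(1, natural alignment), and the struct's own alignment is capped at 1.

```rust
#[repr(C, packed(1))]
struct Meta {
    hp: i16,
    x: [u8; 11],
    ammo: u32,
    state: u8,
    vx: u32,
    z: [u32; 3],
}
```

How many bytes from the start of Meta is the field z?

22

0..2  hp  (2B, 1-aligned)
2..13  x  (11B, 1-aligned)
13..17  ammo  (4B, 1-aligned)
17..18  state  (1B, 1-aligned)
18..22  vx  (4B, 1-aligned)
22..34  z  (12B, 1-aligned)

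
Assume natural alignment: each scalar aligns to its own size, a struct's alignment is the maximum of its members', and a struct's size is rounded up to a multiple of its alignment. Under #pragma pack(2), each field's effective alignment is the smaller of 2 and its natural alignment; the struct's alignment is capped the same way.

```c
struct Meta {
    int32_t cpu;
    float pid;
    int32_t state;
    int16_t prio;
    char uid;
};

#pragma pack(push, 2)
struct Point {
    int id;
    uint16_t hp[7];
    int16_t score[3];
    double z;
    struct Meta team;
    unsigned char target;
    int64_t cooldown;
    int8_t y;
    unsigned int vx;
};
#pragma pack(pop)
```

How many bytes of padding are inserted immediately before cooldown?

Meta: 0..4  cpu  (4B, 4-aligned); 4..8  pid  (4B, 4-aligned); 8..12  state  (4B, 4-aligned); 12..14  prio  (2B, 2-aligned); 14..15  uid  (1B, 1-aligned); 15..16  -- tail padding (1B); sizeof = 16, alignof = 4
0..4  id  (4B, 2-aligned)
4..18  hp  (14B, 2-aligned)
18..24  score  (6B, 2-aligned)
24..32  z  (8B, 2-aligned)
32..48  team  (16B, 2-aligned)
48..49  target  (1B, 1-aligned)
49..50  -- padding (1B)
50..58  cooldown  (8B, 2-aligned)

1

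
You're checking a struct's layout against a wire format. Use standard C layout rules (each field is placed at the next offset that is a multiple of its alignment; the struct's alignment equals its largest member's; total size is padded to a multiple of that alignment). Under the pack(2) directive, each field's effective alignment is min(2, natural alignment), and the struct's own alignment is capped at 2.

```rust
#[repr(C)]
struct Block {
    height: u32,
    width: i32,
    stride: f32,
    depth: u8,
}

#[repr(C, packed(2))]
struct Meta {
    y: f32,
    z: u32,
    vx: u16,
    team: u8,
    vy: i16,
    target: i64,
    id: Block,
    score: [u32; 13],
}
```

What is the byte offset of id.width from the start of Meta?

26

Block: @0: height [4B, align 4] → 4; @4: width [4B, align 4] → 8; @8: stride [4B, align 4] → 12; @12: depth [1B, align 1] → 13; +3 tail pad (align 4); size 16, align 4
@0: y [4B, align 2] → 4
@4: z [4B, align 2] → 8
@8: vx [2B, align 2] → 10
@10: team [1B, align 1] → 11
+1 pad (align 2)
@12: vy [2B, align 2] → 14
@14: target [8B, align 2] → 22
@22: id [16B, align 2] → 38
within Block: width at 4
22 + 4 = 26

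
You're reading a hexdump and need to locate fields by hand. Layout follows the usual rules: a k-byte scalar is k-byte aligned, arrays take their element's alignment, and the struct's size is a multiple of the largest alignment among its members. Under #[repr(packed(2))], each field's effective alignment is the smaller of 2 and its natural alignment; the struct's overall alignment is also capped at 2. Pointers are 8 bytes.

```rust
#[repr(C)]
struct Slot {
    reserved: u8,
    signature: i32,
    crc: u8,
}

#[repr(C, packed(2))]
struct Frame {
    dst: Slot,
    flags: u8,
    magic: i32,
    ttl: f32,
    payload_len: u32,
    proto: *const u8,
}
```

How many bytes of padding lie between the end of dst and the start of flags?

Slot: 0..1  reserved  (1B, 1-aligned); 1..4  -- padding (3B); 4..8  signature  (4B, 4-aligned); 8..9  crc  (1B, 1-aligned); 9..12  -- tail padding (3B); sizeof = 12, alignof = 4
0..12  dst  (12B, 2-aligned)
12..13  flags  (1B, 1-aligned)

0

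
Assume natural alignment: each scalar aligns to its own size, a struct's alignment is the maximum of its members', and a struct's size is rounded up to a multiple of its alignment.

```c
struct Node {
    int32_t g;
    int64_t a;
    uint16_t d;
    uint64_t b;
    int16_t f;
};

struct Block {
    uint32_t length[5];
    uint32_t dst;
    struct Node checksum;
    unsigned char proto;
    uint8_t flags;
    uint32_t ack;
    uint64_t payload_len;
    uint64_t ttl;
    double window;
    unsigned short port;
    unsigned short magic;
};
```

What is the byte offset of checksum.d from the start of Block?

Node: 0..4  g  (4B, 4-aligned); 4..8  -- padding (4B); 8..16  a  (8B, 8-aligned); 16..18  d  (2B, 2-aligned); 18..24  -- padding (6B); 24..32  b  (8B, 8-aligned); 32..34  f  (2B, 2-aligned); 34..40  -- tail padding (6B); sizeof = 40, alignof = 8
0..20  length  (20B, 4-aligned)
20..24  dst  (4B, 4-aligned)
24..64  checksum  (40B, 8-aligned)
within Node: d at 16
24 + 16 = 40

40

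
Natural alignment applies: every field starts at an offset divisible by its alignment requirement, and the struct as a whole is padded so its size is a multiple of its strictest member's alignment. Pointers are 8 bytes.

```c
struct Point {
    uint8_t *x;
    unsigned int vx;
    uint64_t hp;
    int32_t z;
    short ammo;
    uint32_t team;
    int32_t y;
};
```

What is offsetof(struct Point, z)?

0..8  x  (8B, 8-aligned)
8..12  vx  (4B, 4-aligned)
12..16  -- padding (4B)
16..24  hp  (8B, 8-aligned)
24..28  z  (4B, 4-aligned)

24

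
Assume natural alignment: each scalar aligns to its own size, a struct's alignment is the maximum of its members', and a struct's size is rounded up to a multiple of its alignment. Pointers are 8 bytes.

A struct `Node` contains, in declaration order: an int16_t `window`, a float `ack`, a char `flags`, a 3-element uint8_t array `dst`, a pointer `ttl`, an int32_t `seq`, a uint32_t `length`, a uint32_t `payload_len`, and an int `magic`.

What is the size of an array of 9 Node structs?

window at 0 (size 2, align 2) → ends 2
pad 2 to align 4 for ack
ack at 4 (size 4, align 4) → ends 8
flags at 8 (size 1, align 1) → ends 9
dst at 9 (size 3, align 1) → ends 12
pad 4 to align 8 for ttl
ttl at 16 (size 8, align 8) → ends 24
seq at 24 (size 4, align 4) → ends 28
length at 28 (size 4, align 4) → ends 32
payload_len at 32 (size 4, align 4) → ends 36
magic at 36 (size 4, align 4) → ends 40
total 40 bytes, alignment 8
array of 9: 9 × 40 = 360

360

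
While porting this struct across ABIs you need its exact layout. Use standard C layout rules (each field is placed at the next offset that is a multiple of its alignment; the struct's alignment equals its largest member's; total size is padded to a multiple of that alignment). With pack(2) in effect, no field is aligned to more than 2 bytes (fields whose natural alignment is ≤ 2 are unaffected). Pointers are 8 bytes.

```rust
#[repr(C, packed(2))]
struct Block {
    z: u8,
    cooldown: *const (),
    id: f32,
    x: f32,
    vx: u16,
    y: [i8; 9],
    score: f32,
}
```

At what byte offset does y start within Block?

20

z at 0 (size 1, align 1) → ends 1
pad 1 to align 2 for cooldown
cooldown at 2 (size 8, align 2) → ends 10
id at 10 (size 4, align 2) → ends 14
x at 14 (size 4, align 2) → ends 18
vx at 18 (size 2, align 2) → ends 20
y at 20 (size 9, align 1) → ends 29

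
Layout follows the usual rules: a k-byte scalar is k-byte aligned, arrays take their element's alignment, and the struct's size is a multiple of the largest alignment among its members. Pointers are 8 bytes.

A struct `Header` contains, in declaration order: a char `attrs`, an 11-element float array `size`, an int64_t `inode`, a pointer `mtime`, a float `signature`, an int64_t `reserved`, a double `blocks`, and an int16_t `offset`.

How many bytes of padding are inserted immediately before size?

0..1  attrs  (1B, 1-aligned)
1..4  -- padding (3B)
4..48  size  (44B, 4-aligned)

3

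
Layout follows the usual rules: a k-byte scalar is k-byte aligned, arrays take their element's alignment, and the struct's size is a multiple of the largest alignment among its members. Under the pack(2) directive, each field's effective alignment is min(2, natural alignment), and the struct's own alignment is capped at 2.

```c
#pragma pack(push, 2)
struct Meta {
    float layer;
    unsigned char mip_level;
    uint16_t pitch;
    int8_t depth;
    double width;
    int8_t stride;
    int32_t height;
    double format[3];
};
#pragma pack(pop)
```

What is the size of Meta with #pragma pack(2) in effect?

48

0..4  layer  (4B, 2-aligned)
4..5  mip_level  (1B, 1-aligned)
5..6  -- padding (1B)
6..8  pitch  (2B, 2-aligned)
8..9  depth  (1B, 1-aligned)
9..10  -- padding (1B)
10..18  width  (8B, 2-aligned)
18..19  stride  (1B, 1-aligned)
19..20  -- padding (1B)
20..24  height  (4B, 2-aligned)
24..48  format  (24B, 2-aligned)
sizeof = 48, alignof = 2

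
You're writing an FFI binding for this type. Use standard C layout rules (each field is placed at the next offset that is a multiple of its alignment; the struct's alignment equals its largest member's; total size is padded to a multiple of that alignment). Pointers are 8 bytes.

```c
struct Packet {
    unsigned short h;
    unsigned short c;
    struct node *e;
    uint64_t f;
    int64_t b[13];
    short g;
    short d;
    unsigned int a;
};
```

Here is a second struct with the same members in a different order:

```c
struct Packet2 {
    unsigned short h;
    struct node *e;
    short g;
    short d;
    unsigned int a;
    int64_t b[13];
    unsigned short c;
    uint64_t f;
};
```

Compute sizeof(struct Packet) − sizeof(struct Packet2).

-8

0..2  h  (2B, 2-aligned)
2..4  c  (2B, 2-aligned)
4..8  -- padding (4B)
8..16  e  (8B, 8-aligned)
16..24  f  (8B, 8-aligned)
24..128  b  (104B, 8-aligned)
128..130  g  (2B, 2-aligned)
130..132  d  (2B, 2-aligned)
132..136  a  (4B, 4-aligned)
sizeof = 136, alignof = 8
— Packet2 —
0..2  h  (2B, 2-aligned)
2..8  -- padding (6B)
8..16  e  (8B, 8-aligned)
16..18  g  (2B, 2-aligned)
18..20  d  (2B, 2-aligned)
20..24  a  (4B, 4-aligned)
24..128  b  (104B, 8-aligned)
128..130  c  (2B, 2-aligned)
130..136  -- padding (6B)
136..144  f  (8B, 8-aligned)
sizeof = 144, alignof = 8
136 − 144 = -8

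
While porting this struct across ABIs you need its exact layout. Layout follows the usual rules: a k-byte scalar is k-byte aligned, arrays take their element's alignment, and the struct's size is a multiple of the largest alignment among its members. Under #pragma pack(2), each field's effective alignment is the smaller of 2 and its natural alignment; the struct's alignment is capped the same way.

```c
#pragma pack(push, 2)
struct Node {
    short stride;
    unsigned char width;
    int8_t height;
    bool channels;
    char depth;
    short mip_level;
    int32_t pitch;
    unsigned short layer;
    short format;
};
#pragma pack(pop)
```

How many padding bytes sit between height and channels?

@0: stride [2B, align 2] → 2
@2: width [1B, align 1] → 3
@3: height [1B, align 1] → 4
@4: channels [1B, align 1] → 5

0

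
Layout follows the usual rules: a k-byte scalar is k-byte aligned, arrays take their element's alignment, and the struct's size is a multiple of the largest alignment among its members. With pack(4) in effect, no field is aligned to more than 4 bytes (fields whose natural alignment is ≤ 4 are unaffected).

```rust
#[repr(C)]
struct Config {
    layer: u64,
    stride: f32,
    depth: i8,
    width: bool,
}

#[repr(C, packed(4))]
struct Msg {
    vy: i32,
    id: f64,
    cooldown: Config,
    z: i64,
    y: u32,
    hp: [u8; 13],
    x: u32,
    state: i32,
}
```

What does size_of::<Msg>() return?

Config: layer at 0 (size 8, align 8) → ends 8; stride at 8 (size 4, align 4) → ends 12; depth at 12 (size 1, align 1) → ends 13; width at 13 (size 1, align 1) → ends 14; tail pad 2 to reach multiple of 8; total 16 bytes, alignment 8
vy at 0 (size 4, align 4) → ends 4
id at 4 (size 8, align 4) → ends 12
cooldown at 12 (size 16, align 4) → ends 28
z at 28 (size 8, align 4) → ends 36
y at 36 (size 4, align 4) → ends 40
hp at 40 (size 13, align 1) → ends 53
pad 3 to align 4 for x
x at 56 (size 4, align 4) → ends 60
state at 60 (size 4, align 4) → ends 64
total 64 bytes, alignment 4

64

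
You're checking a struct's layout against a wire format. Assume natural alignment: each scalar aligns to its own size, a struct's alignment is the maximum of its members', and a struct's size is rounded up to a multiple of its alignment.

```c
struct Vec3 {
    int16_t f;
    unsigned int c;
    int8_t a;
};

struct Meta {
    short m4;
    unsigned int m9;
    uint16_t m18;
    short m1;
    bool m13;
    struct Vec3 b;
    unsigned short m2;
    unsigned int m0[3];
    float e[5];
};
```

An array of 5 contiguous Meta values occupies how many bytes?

Vec3: @0: f [2B, align 2] → 2; +2 pad (align 4); @4: c [4B, align 4] → 8; @8: a [1B, align 1] → 9; +3 tail pad (align 4); size 12, align 4
@0: m4 [2B, align 2] → 2
+2 pad (align 4)
@4: m9 [4B, align 4] → 8
@8: m18 [2B, align 2] → 10
@10: m1 [2B, align 2] → 12
@12: m13 [1B, align 1] → 13
+3 pad (align 4)
@16: b [12B, align 4] → 28
@28: m2 [2B, align 2] → 30
+2 pad (align 4)
@32: m0 [12B, align 4] → 44
@44: e [20B, align 4] → 64
size 64, align 4
array of 5: 5 × 64 = 320

320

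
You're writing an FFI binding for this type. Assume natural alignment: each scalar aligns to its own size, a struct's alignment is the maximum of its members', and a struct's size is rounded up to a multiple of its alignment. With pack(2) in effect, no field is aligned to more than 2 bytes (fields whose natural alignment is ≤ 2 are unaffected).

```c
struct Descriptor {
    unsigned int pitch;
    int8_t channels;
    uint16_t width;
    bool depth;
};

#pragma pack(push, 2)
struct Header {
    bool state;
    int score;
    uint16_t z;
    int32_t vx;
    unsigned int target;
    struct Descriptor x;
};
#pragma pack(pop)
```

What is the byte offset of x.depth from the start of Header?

24

Descriptor: 0..4  pitch  (4B, 4-aligned); 4..5  channels  (1B, 1-aligned); 5..6  -- padding (1B); 6..8  width  (2B, 2-aligned); 8..9  depth  (1B, 1-aligned); 9..12  -- tail padding (3B); sizeof = 12, alignof = 4
0..1  state  (1B, 1-aligned)
1..2  -- padding (1B)
2..6  score  (4B, 2-aligned)
6..8  z  (2B, 2-aligned)
8..12  vx  (4B, 2-aligned)
12..16  target  (4B, 2-aligned)
16..28  x  (12B, 2-aligned)
within Descriptor: depth at 8
16 + 8 = 24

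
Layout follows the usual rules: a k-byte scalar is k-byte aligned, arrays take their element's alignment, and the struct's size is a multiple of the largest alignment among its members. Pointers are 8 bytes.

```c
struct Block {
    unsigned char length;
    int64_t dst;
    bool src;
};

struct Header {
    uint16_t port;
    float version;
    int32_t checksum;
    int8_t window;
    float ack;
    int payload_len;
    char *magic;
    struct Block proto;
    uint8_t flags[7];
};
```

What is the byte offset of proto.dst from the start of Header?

40

Block: 0..1  length  (1B, 1-aligned); 1..8  -- padding (7B); 8..16  dst  (8B, 8-aligned); 16..17  src  (1B, 1-aligned); 17..24  -- tail padding (7B); sizeof = 24, alignof = 8
0..2  port  (2B, 2-aligned)
2..4  -- padding (2B)
4..8  version  (4B, 4-aligned)
8..12  checksum  (4B, 4-aligned)
12..13  window  (1B, 1-aligned)
13..16  -- padding (3B)
16..20  ack  (4B, 4-aligned)
20..24  payload_len  (4B, 4-aligned)
24..32  magic  (8B, 8-aligned)
32..56  proto  (24B, 8-aligned)
within Block: dst at 8
32 + 8 = 40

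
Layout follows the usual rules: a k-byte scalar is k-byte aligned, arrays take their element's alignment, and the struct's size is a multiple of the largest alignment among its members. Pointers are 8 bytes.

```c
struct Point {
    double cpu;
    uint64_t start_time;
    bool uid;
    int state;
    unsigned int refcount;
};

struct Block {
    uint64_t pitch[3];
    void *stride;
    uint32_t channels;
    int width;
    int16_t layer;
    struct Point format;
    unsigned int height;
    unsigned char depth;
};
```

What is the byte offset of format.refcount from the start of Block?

Point: 0..8  cpu  (8B, 8-aligned); 8..16  start_time  (8B, 8-aligned); 16..17  uid  (1B, 1-aligned); 17..20  -- padding (3B); 20..24  state  (4B, 4-aligned); 24..28  refcount  (4B, 4-aligned); 28..32  -- tail padding (4B); sizeof = 32, alignof = 8
0..24  pitch  (24B, 8-aligned)
24..32  stride  (8B, 8-aligned)
32..36  channels  (4B, 4-aligned)
36..40  width  (4B, 4-aligned)
40..42  layer  (2B, 2-aligned)
42..48  -- padding (6B)
48..80  format  (32B, 8-aligned)
within Point: refcount at 24
48 + 24 = 72

72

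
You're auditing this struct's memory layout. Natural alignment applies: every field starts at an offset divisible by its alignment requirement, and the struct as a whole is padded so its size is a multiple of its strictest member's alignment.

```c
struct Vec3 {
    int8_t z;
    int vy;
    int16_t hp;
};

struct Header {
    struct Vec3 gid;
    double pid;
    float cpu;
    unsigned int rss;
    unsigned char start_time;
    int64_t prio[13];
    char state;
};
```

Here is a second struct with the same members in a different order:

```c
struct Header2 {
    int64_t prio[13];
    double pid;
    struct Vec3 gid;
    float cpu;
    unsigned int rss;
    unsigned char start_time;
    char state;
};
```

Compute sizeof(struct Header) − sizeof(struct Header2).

16

Vec3: @0: z [1B, align 1] → 1; +3 pad (align 4); @4: vy [4B, align 4] → 8; @8: hp [2B, align 2] → 10; +2 tail pad (align 4); size 12, align 4
@0: gid [12B, align 4] → 12
+4 pad (align 8)
@16: pid [8B, align 8] → 24
@24: cpu [4B, align 4] → 28
@28: rss [4B, align 4] → 32
@32: start_time [1B, align 1] → 33
+7 pad (align 8)
@40: prio [104B, align 8] → 144
@144: state [1B, align 1] → 145
+7 tail pad (align 8)
size 152, align 8
— Header2 —
@0: prio [104B, align 8] → 104
@104: pid [8B, align 8] → 112
@112: gid [12B, align 4] → 124
@124: cpu [4B, align 4] → 128
@128: rss [4B, align 4] → 132
@132: start_time [1B, align 1] → 133
@133: state [1B, align 1] → 134
+2 tail pad (align 8)
size 136, align 8
152 − 136 = 16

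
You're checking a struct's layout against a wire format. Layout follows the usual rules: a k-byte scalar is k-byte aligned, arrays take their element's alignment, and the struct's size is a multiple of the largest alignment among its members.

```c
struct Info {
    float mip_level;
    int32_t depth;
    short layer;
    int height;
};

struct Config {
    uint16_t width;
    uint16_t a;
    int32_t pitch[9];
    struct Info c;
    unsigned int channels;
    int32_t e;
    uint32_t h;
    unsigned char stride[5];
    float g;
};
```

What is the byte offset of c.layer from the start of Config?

Info: @0: mip_level [4B, align 4] → 4; @4: depth [4B, align 4] → 8; @8: layer [2B, align 2] → 10; +2 pad (align 4); @12: height [4B, align 4] → 16; size 16, align 4
@0: width [2B, align 2] → 2
@2: a [2B, align 2] → 4
@4: pitch [36B, align 4] → 40
@40: c [16B, align 4] → 56
within Info: layer at 8
40 + 8 = 48

48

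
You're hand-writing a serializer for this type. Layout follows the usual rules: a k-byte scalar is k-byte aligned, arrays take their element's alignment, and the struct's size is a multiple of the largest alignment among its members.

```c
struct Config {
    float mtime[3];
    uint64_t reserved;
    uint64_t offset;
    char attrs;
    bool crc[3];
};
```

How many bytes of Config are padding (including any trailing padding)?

8

mtime at 0 (size 12, align 4) → ends 12
pad 4 to align 8 for reserved
reserved at 16 (size 8, align 8) → ends 24
offset at 24 (size 8, align 8) → ends 32
attrs at 32 (size 1, align 1) → ends 33
crc at 33 (size 3, align 1) → ends 36
tail pad 4 to reach multiple of 8
total 40 bytes, alignment 8
data bytes 32, size 40 → padding 8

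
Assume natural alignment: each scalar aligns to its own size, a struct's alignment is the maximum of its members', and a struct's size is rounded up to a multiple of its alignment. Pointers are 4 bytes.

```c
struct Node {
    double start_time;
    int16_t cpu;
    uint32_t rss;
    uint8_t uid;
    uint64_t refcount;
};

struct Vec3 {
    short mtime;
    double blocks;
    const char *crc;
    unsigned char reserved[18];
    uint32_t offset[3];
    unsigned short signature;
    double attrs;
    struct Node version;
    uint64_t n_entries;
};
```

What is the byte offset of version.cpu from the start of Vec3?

Node: start_time at 0 (size 8, align 8) → ends 8; cpu at 8 (size 2, align 2) → ends 10; pad 2 to align 4 for rss; rss at 12 (size 4, align 4) → ends 16; uid at 16 (size 1, align 1) → ends 17; pad 7 to align 8 for refcount; refcount at 24 (size 8, align 8) → ends 32; total 32 bytes, alignment 8
mtime at 0 (size 2, align 2) → ends 2
pad 6 to align 8 for blocks
blocks at 8 (size 8, align 8) → ends 16
crc at 16 (size 4, align 4) → ends 20
reserved at 20 (size 18, align 1) → ends 38
pad 2 to align 4 for offset
offset at 40 (size 12, align 4) → ends 52
signature at 52 (size 2, align 2) → ends 54
pad 2 to align 8 for attrs
attrs at 56 (size 8, align 8) → ends 64
version at 64 (size 32, align 8) → ends 96
within Node: cpu at 8
64 + 8 = 72

72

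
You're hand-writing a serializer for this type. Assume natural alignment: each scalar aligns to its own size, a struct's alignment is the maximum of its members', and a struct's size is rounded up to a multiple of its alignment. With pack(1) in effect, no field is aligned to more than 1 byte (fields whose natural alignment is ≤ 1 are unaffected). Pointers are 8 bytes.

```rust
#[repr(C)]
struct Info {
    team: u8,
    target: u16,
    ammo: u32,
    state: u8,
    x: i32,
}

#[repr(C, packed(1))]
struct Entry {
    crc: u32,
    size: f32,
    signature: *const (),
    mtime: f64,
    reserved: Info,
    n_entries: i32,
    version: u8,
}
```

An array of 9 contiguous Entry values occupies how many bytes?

Info: team at 0 (size 1, align 1) → ends 1; pad 1 to align 2 for target; target at 2 (size 2, align 2) → ends 4; ammo at 4 (size 4, align 4) → ends 8; state at 8 (size 1, align 1) → ends 9; pad 3 to align 4 for x; x at 12 (size 4, align 4) → ends 16; total 16 bytes, alignment 4
crc at 0 (size 4, align 1) → ends 4
size at 4 (size 4, align 1) → ends 8
signature at 8 (size 8, align 1) → ends 16
mtime at 16 (size 8, align 1) → ends 24
reserved at 24 (size 16, align 1) → ends 40
n_entries at 40 (size 4, align 1) → ends 44
version at 44 (size 1, align 1) → ends 45
total 45 bytes, alignment 1
array of 9: 9 × 45 = 405

405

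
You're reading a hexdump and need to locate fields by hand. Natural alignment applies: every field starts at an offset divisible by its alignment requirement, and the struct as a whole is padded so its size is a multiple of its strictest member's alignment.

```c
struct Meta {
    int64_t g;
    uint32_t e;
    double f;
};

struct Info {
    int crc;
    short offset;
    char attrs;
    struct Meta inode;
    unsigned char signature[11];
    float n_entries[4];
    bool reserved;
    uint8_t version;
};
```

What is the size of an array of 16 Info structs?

1024

Meta: g at 0 (size 8, align 8) → ends 8; e at 8 (size 4, align 4) → ends 12; pad 4 to align 8 for f; f at 16 (size 8, align 8) → ends 24; total 24 bytes, alignment 8
crc at 0 (size 4, align 4) → ends 4
offset at 4 (size 2, align 2) → ends 6
attrs at 6 (size 1, align 1) → ends 7
pad 1 to align 8 for inode
inode at 8 (size 24, align 8) → ends 32
signature at 32 (size 11, align 1) → ends 43
pad 1 to align 4 for n_entries
n_entries at 44 (size 16, align 4) → ends 60
reserved at 60 (size 1, align 1) → ends 61
version at 61 (size 1, align 1) → ends 62
tail pad 2 to reach multiple of 8
total 64 bytes, alignment 8
array of 16: 16 × 64 = 1024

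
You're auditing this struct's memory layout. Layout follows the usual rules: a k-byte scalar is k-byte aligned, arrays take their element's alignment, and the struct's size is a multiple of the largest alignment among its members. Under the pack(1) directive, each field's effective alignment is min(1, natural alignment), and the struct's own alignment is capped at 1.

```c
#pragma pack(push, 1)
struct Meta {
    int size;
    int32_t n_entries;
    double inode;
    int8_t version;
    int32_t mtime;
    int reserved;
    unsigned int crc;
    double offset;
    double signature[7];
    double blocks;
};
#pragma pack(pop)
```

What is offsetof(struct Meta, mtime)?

17

@0: size [4B, align 1] → 4
@4: n_entries [4B, align 1] → 8
@8: inode [8B, align 1] → 16
@16: version [1B, align 1] → 17
@17: mtime [4B, align 1] → 21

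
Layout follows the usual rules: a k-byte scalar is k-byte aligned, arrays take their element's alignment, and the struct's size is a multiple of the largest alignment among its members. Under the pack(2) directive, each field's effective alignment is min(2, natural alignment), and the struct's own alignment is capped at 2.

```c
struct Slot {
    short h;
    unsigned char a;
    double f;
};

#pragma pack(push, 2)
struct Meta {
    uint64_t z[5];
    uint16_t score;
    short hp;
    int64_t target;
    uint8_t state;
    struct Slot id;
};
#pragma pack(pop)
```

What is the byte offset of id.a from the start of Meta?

56

Slot: h at 0 (size 2, align 2) → ends 2; a at 2 (size 1, align 1) → ends 3; pad 5 to align 8 for f; f at 8 (size 8, align 8) → ends 16; total 16 bytes, alignment 8
z at 0 (size 40, align 2) → ends 40
score at 40 (size 2, align 2) → ends 42
hp at 42 (size 2, align 2) → ends 44
target at 44 (size 8, align 2) → ends 52
state at 52 (size 1, align 1) → ends 53
pad 1 to align 2 for id
id at 54 (size 16, align 2) → ends 70
within Slot: a at 2
54 + 2 = 56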